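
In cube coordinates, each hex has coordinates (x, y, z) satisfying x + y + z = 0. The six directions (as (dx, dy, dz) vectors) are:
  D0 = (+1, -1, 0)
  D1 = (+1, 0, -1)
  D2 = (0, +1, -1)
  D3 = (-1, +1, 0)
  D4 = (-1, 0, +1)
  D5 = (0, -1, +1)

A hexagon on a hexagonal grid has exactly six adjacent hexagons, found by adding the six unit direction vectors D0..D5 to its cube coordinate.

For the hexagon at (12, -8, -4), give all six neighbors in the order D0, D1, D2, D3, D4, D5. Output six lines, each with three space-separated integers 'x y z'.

Answer: 13 -9 -4
13 -8 -5
12 -7 -5
11 -7 -4
11 -8 -3
12 -9 -3

Derivation:
Center: (12, -8, -4). Add each direction:
  D0: (12, -8, -4) + (1, -1, 0) = (13, -9, -4)
  D1: (12, -8, -4) + (1, 0, -1) = (13, -8, -5)
  D2: (12, -8, -4) + (0, 1, -1) = (12, -7, -5)
  D3: (12, -8, -4) + (-1, 1, 0) = (11, -7, -4)
  D4: (12, -8, -4) + (-1, 0, 1) = (11, -8, -3)
  D5: (12, -8, -4) + (0, -1, 1) = (12, -9, -3)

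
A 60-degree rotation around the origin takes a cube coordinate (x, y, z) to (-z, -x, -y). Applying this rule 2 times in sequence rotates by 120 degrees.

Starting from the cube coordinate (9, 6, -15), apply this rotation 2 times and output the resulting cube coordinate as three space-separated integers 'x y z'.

Start: (9, 6, -15)
Step 1: (9, 6, -15) -> (-(-15), -(9), -(6)) = (15, -9, -6)
Step 2: (15, -9, -6) -> (-(-6), -(15), -(-9)) = (6, -15, 9)

Answer: 6 -15 9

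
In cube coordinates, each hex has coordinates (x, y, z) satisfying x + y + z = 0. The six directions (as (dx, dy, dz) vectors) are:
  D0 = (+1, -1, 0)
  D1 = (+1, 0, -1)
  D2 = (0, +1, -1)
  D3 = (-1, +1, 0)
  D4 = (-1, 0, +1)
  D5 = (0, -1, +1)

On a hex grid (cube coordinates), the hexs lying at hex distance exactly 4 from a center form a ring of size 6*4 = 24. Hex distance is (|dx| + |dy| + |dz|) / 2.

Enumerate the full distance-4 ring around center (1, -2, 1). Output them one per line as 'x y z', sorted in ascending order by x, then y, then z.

Walk ring at distance 4 from (1, -2, 1):
Start at center + D4*4 = (-3, -2, 5)
  hex 0: (-3, -2, 5)
  hex 1: (-2, -3, 5)
  hex 2: (-1, -4, 5)
  hex 3: (0, -5, 5)
  hex 4: (1, -6, 5)
  hex 5: (2, -6, 4)
  hex 6: (3, -6, 3)
  hex 7: (4, -6, 2)
  hex 8: (5, -6, 1)
  hex 9: (5, -5, 0)
  hex 10: (5, -4, -1)
  hex 11: (5, -3, -2)
  hex 12: (5, -2, -3)
  hex 13: (4, -1, -3)
  hex 14: (3, 0, -3)
  hex 15: (2, 1, -3)
  hex 16: (1, 2, -3)
  hex 17: (0, 2, -2)
  hex 18: (-1, 2, -1)
  hex 19: (-2, 2, 0)
  hex 20: (-3, 2, 1)
  hex 21: (-3, 1, 2)
  hex 22: (-3, 0, 3)
  hex 23: (-3, -1, 4)
Sorted: 24 hexes.

Answer: -3 -2 5
-3 -1 4
-3 0 3
-3 1 2
-3 2 1
-2 -3 5
-2 2 0
-1 -4 5
-1 2 -1
0 -5 5
0 2 -2
1 -6 5
1 2 -3
2 -6 4
2 1 -3
3 -6 3
3 0 -3
4 -6 2
4 -1 -3
5 -6 1
5 -5 0
5 -4 -1
5 -3 -2
5 -2 -3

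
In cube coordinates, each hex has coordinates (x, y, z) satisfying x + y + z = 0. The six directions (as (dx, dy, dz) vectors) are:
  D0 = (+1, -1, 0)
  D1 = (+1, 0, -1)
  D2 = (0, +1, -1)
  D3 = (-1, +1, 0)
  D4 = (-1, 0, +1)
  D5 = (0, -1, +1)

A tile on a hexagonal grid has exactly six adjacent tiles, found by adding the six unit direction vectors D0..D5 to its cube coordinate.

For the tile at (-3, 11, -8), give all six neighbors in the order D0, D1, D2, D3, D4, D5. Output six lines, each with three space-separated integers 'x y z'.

Center: (-3, 11, -8). Add each direction:
  D0: (-3, 11, -8) + (1, -1, 0) = (-2, 10, -8)
  D1: (-3, 11, -8) + (1, 0, -1) = (-2, 11, -9)
  D2: (-3, 11, -8) + (0, 1, -1) = (-3, 12, -9)
  D3: (-3, 11, -8) + (-1, 1, 0) = (-4, 12, -8)
  D4: (-3, 11, -8) + (-1, 0, 1) = (-4, 11, -7)
  D5: (-3, 11, -8) + (0, -1, 1) = (-3, 10, -7)

Answer: -2 10 -8
-2 11 -9
-3 12 -9
-4 12 -8
-4 11 -7
-3 10 -7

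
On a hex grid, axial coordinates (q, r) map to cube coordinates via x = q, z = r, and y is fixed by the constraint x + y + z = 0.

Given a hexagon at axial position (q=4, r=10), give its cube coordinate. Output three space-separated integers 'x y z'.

x = q = 4
z = r = 10
y = -x - z = -(4) - (10) = -14

Answer: 4 -14 10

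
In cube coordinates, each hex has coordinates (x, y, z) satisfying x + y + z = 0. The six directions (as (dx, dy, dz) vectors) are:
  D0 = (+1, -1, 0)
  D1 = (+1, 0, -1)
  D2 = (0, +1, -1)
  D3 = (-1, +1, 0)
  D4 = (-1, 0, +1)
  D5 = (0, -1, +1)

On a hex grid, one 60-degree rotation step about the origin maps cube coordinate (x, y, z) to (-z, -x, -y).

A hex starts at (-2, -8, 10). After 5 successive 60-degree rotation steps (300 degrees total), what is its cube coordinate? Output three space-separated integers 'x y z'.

Start: (-2, -8, 10)
Step 1: (-2, -8, 10) -> (-(10), -(-2), -(-8)) = (-10, 2, 8)
Step 2: (-10, 2, 8) -> (-(8), -(-10), -(2)) = (-8, 10, -2)
Step 3: (-8, 10, -2) -> (-(-2), -(-8), -(10)) = (2, 8, -10)
Step 4: (2, 8, -10) -> (-(-10), -(2), -(8)) = (10, -2, -8)
Step 5: (10, -2, -8) -> (-(-8), -(10), -(-2)) = (8, -10, 2)

Answer: 8 -10 2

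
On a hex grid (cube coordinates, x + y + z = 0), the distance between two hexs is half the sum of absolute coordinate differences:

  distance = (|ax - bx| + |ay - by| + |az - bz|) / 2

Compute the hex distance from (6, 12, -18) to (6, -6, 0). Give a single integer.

|ax - bx| = |6 - 6| = 0
|ay - by| = |12 - (-6)| = 18
|az - bz| = |-18 - 0| = 18
distance = (0 + 18 + 18) / 2 = 36 / 2 = 18

Answer: 18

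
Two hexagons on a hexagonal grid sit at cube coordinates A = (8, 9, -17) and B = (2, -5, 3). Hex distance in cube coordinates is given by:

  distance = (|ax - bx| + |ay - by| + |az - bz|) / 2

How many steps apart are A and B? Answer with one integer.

|ax - bx| = |8 - 2| = 6
|ay - by| = |9 - (-5)| = 14
|az - bz| = |-17 - 3| = 20
distance = (6 + 14 + 20) / 2 = 40 / 2 = 20

Answer: 20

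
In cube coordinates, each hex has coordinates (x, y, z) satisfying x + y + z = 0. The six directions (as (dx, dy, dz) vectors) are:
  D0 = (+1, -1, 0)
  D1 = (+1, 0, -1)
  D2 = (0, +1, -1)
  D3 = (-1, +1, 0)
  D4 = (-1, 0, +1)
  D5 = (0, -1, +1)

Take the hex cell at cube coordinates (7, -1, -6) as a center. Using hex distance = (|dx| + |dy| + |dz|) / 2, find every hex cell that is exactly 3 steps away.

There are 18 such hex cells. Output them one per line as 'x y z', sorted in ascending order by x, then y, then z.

Walk ring at distance 3 from (7, -1, -6):
Start at center + D4*3 = (4, -1, -3)
  hex 0: (4, -1, -3)
  hex 1: (5, -2, -3)
  hex 2: (6, -3, -3)
  hex 3: (7, -4, -3)
  hex 4: (8, -4, -4)
  hex 5: (9, -4, -5)
  hex 6: (10, -4, -6)
  hex 7: (10, -3, -7)
  hex 8: (10, -2, -8)
  hex 9: (10, -1, -9)
  hex 10: (9, 0, -9)
  hex 11: (8, 1, -9)
  hex 12: (7, 2, -9)
  hex 13: (6, 2, -8)
  hex 14: (5, 2, -7)
  hex 15: (4, 2, -6)
  hex 16: (4, 1, -5)
  hex 17: (4, 0, -4)
Sorted: 18 hexes.

Answer: 4 -1 -3
4 0 -4
4 1 -5
4 2 -6
5 -2 -3
5 2 -7
6 -3 -3
6 2 -8
7 -4 -3
7 2 -9
8 -4 -4
8 1 -9
9 -4 -5
9 0 -9
10 -4 -6
10 -3 -7
10 -2 -8
10 -1 -9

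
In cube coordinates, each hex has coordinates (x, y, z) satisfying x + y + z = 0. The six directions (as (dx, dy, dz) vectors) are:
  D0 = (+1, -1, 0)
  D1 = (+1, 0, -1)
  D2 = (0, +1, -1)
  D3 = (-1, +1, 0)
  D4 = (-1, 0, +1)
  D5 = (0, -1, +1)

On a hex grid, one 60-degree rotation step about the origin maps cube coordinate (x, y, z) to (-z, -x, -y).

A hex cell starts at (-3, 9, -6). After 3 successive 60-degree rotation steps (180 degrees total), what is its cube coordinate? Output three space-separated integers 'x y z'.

Start: (-3, 9, -6)
Step 1: (-3, 9, -6) -> (-(-6), -(-3), -(9)) = (6, 3, -9)
Step 2: (6, 3, -9) -> (-(-9), -(6), -(3)) = (9, -6, -3)
Step 3: (9, -6, -3) -> (-(-3), -(9), -(-6)) = (3, -9, 6)

Answer: 3 -9 6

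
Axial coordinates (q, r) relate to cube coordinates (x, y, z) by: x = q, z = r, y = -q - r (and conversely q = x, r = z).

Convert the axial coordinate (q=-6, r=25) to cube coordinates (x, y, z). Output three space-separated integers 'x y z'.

Answer: -6 -19 25

Derivation:
x = q = -6
z = r = 25
y = -x - z = -(-6) - (25) = -19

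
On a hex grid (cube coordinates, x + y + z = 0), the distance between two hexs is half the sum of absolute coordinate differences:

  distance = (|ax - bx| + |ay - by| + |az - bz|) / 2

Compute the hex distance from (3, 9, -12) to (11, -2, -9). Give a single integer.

Answer: 11

Derivation:
|ax - bx| = |3 - 11| = 8
|ay - by| = |9 - (-2)| = 11
|az - bz| = |-12 - (-9)| = 3
distance = (8 + 11 + 3) / 2 = 22 / 2 = 11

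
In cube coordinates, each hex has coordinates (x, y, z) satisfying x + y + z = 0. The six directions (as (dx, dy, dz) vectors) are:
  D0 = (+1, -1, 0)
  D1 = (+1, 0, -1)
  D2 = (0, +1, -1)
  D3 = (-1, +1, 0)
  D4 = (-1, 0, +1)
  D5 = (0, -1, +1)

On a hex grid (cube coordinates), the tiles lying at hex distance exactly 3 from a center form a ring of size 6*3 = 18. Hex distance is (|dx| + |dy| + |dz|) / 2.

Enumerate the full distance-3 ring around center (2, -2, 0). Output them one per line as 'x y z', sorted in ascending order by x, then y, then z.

Answer: -1 -2 3
-1 -1 2
-1 0 1
-1 1 0
0 -3 3
0 1 -1
1 -4 3
1 1 -2
2 -5 3
2 1 -3
3 -5 2
3 0 -3
4 -5 1
4 -1 -3
5 -5 0
5 -4 -1
5 -3 -2
5 -2 -3

Derivation:
Walk ring at distance 3 from (2, -2, 0):
Start at center + D4*3 = (-1, -2, 3)
  hex 0: (-1, -2, 3)
  hex 1: (0, -3, 3)
  hex 2: (1, -4, 3)
  hex 3: (2, -5, 3)
  hex 4: (3, -5, 2)
  hex 5: (4, -5, 1)
  hex 6: (5, -5, 0)
  hex 7: (5, -4, -1)
  hex 8: (5, -3, -2)
  hex 9: (5, -2, -3)
  hex 10: (4, -1, -3)
  hex 11: (3, 0, -3)
  hex 12: (2, 1, -3)
  hex 13: (1, 1, -2)
  hex 14: (0, 1, -1)
  hex 15: (-1, 1, 0)
  hex 16: (-1, 0, 1)
  hex 17: (-1, -1, 2)
Sorted: 18 hexes.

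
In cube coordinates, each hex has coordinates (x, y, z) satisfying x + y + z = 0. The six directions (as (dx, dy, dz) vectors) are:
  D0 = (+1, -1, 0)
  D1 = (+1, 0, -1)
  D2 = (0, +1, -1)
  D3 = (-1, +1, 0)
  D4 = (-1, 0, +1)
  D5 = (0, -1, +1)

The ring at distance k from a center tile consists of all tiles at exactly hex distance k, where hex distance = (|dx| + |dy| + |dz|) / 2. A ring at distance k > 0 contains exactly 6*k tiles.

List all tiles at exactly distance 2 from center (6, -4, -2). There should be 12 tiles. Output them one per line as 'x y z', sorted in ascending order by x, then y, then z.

Walk ring at distance 2 from (6, -4, -2):
Start at center + D4*2 = (4, -4, 0)
  hex 0: (4, -4, 0)
  hex 1: (5, -5, 0)
  hex 2: (6, -6, 0)
  hex 3: (7, -6, -1)
  hex 4: (8, -6, -2)
  hex 5: (8, -5, -3)
  hex 6: (8, -4, -4)
  hex 7: (7, -3, -4)
  hex 8: (6, -2, -4)
  hex 9: (5, -2, -3)
  hex 10: (4, -2, -2)
  hex 11: (4, -3, -1)
Sorted: 12 hexes.

Answer: 4 -4 0
4 -3 -1
4 -2 -2
5 -5 0
5 -2 -3
6 -6 0
6 -2 -4
7 -6 -1
7 -3 -4
8 -6 -2
8 -5 -3
8 -4 -4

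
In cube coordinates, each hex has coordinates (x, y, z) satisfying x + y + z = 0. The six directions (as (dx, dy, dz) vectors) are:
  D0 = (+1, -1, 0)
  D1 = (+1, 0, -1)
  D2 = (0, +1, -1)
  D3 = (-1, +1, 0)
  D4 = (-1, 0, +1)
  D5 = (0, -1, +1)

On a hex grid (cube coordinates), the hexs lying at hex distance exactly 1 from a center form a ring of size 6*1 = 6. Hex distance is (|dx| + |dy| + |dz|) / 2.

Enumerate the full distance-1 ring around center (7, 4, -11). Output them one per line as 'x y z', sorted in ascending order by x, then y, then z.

Walk ring at distance 1 from (7, 4, -11):
Start at center + D4*1 = (6, 4, -10)
  hex 0: (6, 4, -10)
  hex 1: (7, 3, -10)
  hex 2: (8, 3, -11)
  hex 3: (8, 4, -12)
  hex 4: (7, 5, -12)
  hex 5: (6, 5, -11)
Sorted: 6 hexes.

Answer: 6 4 -10
6 5 -11
7 3 -10
7 5 -12
8 3 -11
8 4 -12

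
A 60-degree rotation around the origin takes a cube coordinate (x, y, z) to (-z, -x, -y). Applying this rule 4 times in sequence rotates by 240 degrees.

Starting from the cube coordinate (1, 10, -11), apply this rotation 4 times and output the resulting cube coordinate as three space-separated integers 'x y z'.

Start: (1, 10, -11)
Step 1: (1, 10, -11) -> (-(-11), -(1), -(10)) = (11, -1, -10)
Step 2: (11, -1, -10) -> (-(-10), -(11), -(-1)) = (10, -11, 1)
Step 3: (10, -11, 1) -> (-(1), -(10), -(-11)) = (-1, -10, 11)
Step 4: (-1, -10, 11) -> (-(11), -(-1), -(-10)) = (-11, 1, 10)

Answer: -11 1 10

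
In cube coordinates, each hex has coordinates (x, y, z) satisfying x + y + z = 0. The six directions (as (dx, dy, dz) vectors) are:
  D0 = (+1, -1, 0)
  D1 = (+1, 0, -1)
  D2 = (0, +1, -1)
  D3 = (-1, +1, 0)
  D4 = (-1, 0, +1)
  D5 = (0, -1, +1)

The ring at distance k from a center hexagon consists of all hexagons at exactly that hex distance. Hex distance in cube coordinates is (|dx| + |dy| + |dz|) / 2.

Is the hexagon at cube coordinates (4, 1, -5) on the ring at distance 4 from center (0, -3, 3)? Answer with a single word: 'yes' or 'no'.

|px - cx| = |4 - 0| = 4
|py - cy| = |1 - (-3)| = 4
|pz - cz| = |-5 - 3| = 8
distance = (4+4+8)/2 = 16/2 = 8
radius = 4; distance != radius -> no

Answer: no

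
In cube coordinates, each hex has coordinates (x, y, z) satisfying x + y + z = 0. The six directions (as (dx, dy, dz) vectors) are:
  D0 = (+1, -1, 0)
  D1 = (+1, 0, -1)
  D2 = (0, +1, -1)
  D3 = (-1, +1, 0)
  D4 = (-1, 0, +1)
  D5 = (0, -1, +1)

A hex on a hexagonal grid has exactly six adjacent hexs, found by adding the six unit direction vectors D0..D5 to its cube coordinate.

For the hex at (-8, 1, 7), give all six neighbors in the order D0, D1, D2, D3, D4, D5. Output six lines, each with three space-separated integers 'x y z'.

Center: (-8, 1, 7). Add each direction:
  D0: (-8, 1, 7) + (1, -1, 0) = (-7, 0, 7)
  D1: (-8, 1, 7) + (1, 0, -1) = (-7, 1, 6)
  D2: (-8, 1, 7) + (0, 1, -1) = (-8, 2, 6)
  D3: (-8, 1, 7) + (-1, 1, 0) = (-9, 2, 7)
  D4: (-8, 1, 7) + (-1, 0, 1) = (-9, 1, 8)
  D5: (-8, 1, 7) + (0, -1, 1) = (-8, 0, 8)

Answer: -7 0 7
-7 1 6
-8 2 6
-9 2 7
-9 1 8
-8 0 8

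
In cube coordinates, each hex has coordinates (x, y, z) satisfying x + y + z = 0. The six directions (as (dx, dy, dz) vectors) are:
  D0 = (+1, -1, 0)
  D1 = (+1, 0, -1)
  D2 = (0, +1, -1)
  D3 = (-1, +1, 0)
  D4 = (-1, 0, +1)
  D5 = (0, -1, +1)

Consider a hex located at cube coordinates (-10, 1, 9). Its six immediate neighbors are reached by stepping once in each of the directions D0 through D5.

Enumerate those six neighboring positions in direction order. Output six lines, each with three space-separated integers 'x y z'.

Center: (-10, 1, 9). Add each direction:
  D0: (-10, 1, 9) + (1, -1, 0) = (-9, 0, 9)
  D1: (-10, 1, 9) + (1, 0, -1) = (-9, 1, 8)
  D2: (-10, 1, 9) + (0, 1, -1) = (-10, 2, 8)
  D3: (-10, 1, 9) + (-1, 1, 0) = (-11, 2, 9)
  D4: (-10, 1, 9) + (-1, 0, 1) = (-11, 1, 10)
  D5: (-10, 1, 9) + (0, -1, 1) = (-10, 0, 10)

Answer: -9 0 9
-9 1 8
-10 2 8
-11 2 9
-11 1 10
-10 0 10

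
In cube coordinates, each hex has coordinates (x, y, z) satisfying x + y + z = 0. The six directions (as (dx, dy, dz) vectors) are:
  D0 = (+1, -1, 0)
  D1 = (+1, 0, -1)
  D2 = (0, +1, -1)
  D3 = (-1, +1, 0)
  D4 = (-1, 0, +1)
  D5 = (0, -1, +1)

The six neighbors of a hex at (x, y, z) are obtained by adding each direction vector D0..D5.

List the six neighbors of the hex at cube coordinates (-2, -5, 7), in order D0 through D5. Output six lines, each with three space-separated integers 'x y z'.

Answer: -1 -6 7
-1 -5 6
-2 -4 6
-3 -4 7
-3 -5 8
-2 -6 8

Derivation:
Center: (-2, -5, 7). Add each direction:
  D0: (-2, -5, 7) + (1, -1, 0) = (-1, -6, 7)
  D1: (-2, -5, 7) + (1, 0, -1) = (-1, -5, 6)
  D2: (-2, -5, 7) + (0, 1, -1) = (-2, -4, 6)
  D3: (-2, -5, 7) + (-1, 1, 0) = (-3, -4, 7)
  D4: (-2, -5, 7) + (-1, 0, 1) = (-3, -5, 8)
  D5: (-2, -5, 7) + (0, -1, 1) = (-2, -6, 8)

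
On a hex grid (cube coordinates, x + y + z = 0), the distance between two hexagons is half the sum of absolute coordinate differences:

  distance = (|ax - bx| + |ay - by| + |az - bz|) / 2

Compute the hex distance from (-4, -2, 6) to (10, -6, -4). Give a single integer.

|ax - bx| = |-4 - 10| = 14
|ay - by| = |-2 - (-6)| = 4
|az - bz| = |6 - (-4)| = 10
distance = (14 + 4 + 10) / 2 = 28 / 2 = 14

Answer: 14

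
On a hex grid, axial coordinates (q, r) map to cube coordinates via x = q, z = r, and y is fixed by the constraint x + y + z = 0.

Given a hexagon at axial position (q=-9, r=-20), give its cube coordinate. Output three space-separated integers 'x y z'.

x = q = -9
z = r = -20
y = -x - z = -(-9) - (-20) = 29

Answer: -9 29 -20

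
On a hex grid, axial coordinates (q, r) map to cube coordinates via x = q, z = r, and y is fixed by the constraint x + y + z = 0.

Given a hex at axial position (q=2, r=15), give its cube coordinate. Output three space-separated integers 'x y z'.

Answer: 2 -17 15

Derivation:
x = q = 2
z = r = 15
y = -x - z = -(2) - (15) = -17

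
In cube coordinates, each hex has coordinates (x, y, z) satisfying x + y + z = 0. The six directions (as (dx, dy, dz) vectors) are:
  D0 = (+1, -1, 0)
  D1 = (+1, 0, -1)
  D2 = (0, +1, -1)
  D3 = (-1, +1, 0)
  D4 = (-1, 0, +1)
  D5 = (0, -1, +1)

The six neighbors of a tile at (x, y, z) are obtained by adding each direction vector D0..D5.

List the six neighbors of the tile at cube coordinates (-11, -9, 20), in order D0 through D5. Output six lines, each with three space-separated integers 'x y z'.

Center: (-11, -9, 20). Add each direction:
  D0: (-11, -9, 20) + (1, -1, 0) = (-10, -10, 20)
  D1: (-11, -9, 20) + (1, 0, -1) = (-10, -9, 19)
  D2: (-11, -9, 20) + (0, 1, -1) = (-11, -8, 19)
  D3: (-11, -9, 20) + (-1, 1, 0) = (-12, -8, 20)
  D4: (-11, -9, 20) + (-1, 0, 1) = (-12, -9, 21)
  D5: (-11, -9, 20) + (0, -1, 1) = (-11, -10, 21)

Answer: -10 -10 20
-10 -9 19
-11 -8 19
-12 -8 20
-12 -9 21
-11 -10 21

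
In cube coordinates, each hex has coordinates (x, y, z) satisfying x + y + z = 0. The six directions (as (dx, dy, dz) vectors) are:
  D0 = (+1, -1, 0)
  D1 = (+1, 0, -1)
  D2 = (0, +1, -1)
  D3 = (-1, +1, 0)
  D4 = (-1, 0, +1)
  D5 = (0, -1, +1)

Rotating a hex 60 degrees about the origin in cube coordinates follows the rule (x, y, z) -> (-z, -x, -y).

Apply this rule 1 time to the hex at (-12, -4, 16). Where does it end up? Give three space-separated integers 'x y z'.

Answer: -16 12 4

Derivation:
Start: (-12, -4, 16)
Step 1: (-12, -4, 16) -> (-(16), -(-12), -(-4)) = (-16, 12, 4)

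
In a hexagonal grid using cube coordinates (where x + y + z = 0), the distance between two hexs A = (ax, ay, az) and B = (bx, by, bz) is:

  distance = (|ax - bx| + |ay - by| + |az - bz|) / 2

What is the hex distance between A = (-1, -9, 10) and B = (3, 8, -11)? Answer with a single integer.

Answer: 21

Derivation:
|ax - bx| = |-1 - 3| = 4
|ay - by| = |-9 - 8| = 17
|az - bz| = |10 - (-11)| = 21
distance = (4 + 17 + 21) / 2 = 42 / 2 = 21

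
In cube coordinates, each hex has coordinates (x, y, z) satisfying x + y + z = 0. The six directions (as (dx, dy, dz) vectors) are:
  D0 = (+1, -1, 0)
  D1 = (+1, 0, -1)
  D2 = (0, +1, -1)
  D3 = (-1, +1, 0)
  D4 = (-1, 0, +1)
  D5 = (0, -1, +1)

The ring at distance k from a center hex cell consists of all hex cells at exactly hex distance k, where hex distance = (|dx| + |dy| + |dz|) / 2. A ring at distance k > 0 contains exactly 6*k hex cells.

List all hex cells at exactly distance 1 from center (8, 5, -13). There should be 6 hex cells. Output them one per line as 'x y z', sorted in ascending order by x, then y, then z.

Walk ring at distance 1 from (8, 5, -13):
Start at center + D4*1 = (7, 5, -12)
  hex 0: (7, 5, -12)
  hex 1: (8, 4, -12)
  hex 2: (9, 4, -13)
  hex 3: (9, 5, -14)
  hex 4: (8, 6, -14)
  hex 5: (7, 6, -13)
Sorted: 6 hexes.

Answer: 7 5 -12
7 6 -13
8 4 -12
8 6 -14
9 4 -13
9 5 -14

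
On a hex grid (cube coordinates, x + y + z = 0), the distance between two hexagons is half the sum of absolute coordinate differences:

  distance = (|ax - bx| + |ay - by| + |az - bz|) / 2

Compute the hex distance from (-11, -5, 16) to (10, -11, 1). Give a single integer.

|ax - bx| = |-11 - 10| = 21
|ay - by| = |-5 - (-11)| = 6
|az - bz| = |16 - 1| = 15
distance = (21 + 6 + 15) / 2 = 42 / 2 = 21

Answer: 21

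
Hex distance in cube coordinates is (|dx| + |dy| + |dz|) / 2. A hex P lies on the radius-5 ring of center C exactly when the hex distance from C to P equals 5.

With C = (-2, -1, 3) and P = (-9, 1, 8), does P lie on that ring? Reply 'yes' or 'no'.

|px - cx| = |-9 - (-2)| = 7
|py - cy| = |1 - (-1)| = 2
|pz - cz| = |8 - 3| = 5
distance = (7+2+5)/2 = 14/2 = 7
radius = 5; distance != radius -> no

Answer: no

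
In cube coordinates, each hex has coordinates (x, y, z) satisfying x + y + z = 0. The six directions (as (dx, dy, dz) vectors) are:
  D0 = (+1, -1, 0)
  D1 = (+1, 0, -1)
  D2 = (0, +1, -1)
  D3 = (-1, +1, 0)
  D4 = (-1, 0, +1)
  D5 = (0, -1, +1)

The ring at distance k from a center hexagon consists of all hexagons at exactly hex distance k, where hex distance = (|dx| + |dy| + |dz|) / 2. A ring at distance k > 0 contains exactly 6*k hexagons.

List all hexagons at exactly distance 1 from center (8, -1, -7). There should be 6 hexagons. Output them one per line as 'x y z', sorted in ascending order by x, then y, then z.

Answer: 7 -1 -6
7 0 -7
8 -2 -6
8 0 -8
9 -2 -7
9 -1 -8

Derivation:
Walk ring at distance 1 from (8, -1, -7):
Start at center + D4*1 = (7, -1, -6)
  hex 0: (7, -1, -6)
  hex 1: (8, -2, -6)
  hex 2: (9, -2, -7)
  hex 3: (9, -1, -8)
  hex 4: (8, 0, -8)
  hex 5: (7, 0, -7)
Sorted: 6 hexes.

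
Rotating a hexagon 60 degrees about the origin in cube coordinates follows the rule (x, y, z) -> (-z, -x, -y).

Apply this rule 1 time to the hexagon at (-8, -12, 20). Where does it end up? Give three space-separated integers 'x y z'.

Answer: -20 8 12

Derivation:
Start: (-8, -12, 20)
Step 1: (-8, -12, 20) -> (-(20), -(-8), -(-12)) = (-20, 8, 12)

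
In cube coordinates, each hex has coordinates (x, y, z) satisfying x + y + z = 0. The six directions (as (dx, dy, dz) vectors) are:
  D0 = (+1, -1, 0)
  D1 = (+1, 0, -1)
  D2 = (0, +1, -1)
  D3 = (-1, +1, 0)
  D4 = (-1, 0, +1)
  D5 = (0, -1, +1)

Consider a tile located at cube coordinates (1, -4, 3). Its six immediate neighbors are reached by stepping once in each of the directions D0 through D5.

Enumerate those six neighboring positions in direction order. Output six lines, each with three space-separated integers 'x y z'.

Center: (1, -4, 3). Add each direction:
  D0: (1, -4, 3) + (1, -1, 0) = (2, -5, 3)
  D1: (1, -4, 3) + (1, 0, -1) = (2, -4, 2)
  D2: (1, -4, 3) + (0, 1, -1) = (1, -3, 2)
  D3: (1, -4, 3) + (-1, 1, 0) = (0, -3, 3)
  D4: (1, -4, 3) + (-1, 0, 1) = (0, -4, 4)
  D5: (1, -4, 3) + (0, -1, 1) = (1, -5, 4)

Answer: 2 -5 3
2 -4 2
1 -3 2
0 -3 3
0 -4 4
1 -5 4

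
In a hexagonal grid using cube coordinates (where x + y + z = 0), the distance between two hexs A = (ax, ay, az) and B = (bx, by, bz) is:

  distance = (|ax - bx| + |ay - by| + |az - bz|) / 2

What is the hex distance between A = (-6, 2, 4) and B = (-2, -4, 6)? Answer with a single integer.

|ax - bx| = |-6 - (-2)| = 4
|ay - by| = |2 - (-4)| = 6
|az - bz| = |4 - 6| = 2
distance = (4 + 6 + 2) / 2 = 12 / 2 = 6

Answer: 6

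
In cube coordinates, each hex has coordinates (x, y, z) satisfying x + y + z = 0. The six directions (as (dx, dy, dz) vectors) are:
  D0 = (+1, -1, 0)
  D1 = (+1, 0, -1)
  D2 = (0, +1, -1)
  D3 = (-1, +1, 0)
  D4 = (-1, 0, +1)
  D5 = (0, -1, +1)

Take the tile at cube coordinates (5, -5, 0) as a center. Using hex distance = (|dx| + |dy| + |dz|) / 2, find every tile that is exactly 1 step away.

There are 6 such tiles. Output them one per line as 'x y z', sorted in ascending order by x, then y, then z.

Walk ring at distance 1 from (5, -5, 0):
Start at center + D4*1 = (4, -5, 1)
  hex 0: (4, -5, 1)
  hex 1: (5, -6, 1)
  hex 2: (6, -6, 0)
  hex 3: (6, -5, -1)
  hex 4: (5, -4, -1)
  hex 5: (4, -4, 0)
Sorted: 6 hexes.

Answer: 4 -5 1
4 -4 0
5 -6 1
5 -4 -1
6 -6 0
6 -5 -1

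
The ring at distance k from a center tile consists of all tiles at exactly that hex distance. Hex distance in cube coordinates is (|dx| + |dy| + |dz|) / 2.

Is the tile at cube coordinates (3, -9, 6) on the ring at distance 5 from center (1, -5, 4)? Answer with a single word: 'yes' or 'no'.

|px - cx| = |3 - 1| = 2
|py - cy| = |-9 - (-5)| = 4
|pz - cz| = |6 - 4| = 2
distance = (2+4+2)/2 = 8/2 = 4
radius = 5; distance != radius -> no

Answer: no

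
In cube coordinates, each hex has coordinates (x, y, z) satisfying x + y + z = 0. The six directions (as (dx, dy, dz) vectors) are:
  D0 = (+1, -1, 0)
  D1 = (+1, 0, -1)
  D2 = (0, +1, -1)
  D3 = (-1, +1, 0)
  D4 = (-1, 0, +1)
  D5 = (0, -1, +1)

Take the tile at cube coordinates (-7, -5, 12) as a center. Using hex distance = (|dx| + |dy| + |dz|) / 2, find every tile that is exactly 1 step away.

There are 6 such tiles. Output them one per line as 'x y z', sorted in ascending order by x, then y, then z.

Answer: -8 -5 13
-8 -4 12
-7 -6 13
-7 -4 11
-6 -6 12
-6 -5 11

Derivation:
Walk ring at distance 1 from (-7, -5, 12):
Start at center + D4*1 = (-8, -5, 13)
  hex 0: (-8, -5, 13)
  hex 1: (-7, -6, 13)
  hex 2: (-6, -6, 12)
  hex 3: (-6, -5, 11)
  hex 4: (-7, -4, 11)
  hex 5: (-8, -4, 12)
Sorted: 6 hexes.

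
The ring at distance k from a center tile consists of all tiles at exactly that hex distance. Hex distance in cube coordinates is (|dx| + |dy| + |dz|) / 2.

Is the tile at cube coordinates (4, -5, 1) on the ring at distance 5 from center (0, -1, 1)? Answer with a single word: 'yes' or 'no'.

Answer: no

Derivation:
|px - cx| = |4 - 0| = 4
|py - cy| = |-5 - (-1)| = 4
|pz - cz| = |1 - 1| = 0
distance = (4+4+0)/2 = 8/2 = 4
radius = 5; distance != radius -> no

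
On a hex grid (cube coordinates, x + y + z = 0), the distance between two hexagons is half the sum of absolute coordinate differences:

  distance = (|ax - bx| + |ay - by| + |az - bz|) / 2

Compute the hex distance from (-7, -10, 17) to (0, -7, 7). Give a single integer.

Answer: 10

Derivation:
|ax - bx| = |-7 - 0| = 7
|ay - by| = |-10 - (-7)| = 3
|az - bz| = |17 - 7| = 10
distance = (7 + 3 + 10) / 2 = 20 / 2 = 10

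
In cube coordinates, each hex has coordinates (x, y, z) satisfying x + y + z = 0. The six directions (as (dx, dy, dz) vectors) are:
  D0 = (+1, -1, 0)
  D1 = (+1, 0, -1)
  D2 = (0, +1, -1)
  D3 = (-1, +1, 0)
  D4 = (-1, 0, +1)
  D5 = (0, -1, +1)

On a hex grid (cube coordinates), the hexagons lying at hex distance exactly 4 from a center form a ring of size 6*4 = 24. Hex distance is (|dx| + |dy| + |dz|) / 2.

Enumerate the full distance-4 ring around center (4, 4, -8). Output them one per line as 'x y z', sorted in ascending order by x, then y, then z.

Walk ring at distance 4 from (4, 4, -8):
Start at center + D4*4 = (0, 4, -4)
  hex 0: (0, 4, -4)
  hex 1: (1, 3, -4)
  hex 2: (2, 2, -4)
  hex 3: (3, 1, -4)
  hex 4: (4, 0, -4)
  hex 5: (5, 0, -5)
  hex 6: (6, 0, -6)
  hex 7: (7, 0, -7)
  hex 8: (8, 0, -8)
  hex 9: (8, 1, -9)
  hex 10: (8, 2, -10)
  hex 11: (8, 3, -11)
  hex 12: (8, 4, -12)
  hex 13: (7, 5, -12)
  hex 14: (6, 6, -12)
  hex 15: (5, 7, -12)
  hex 16: (4, 8, -12)
  hex 17: (3, 8, -11)
  hex 18: (2, 8, -10)
  hex 19: (1, 8, -9)
  hex 20: (0, 8, -8)
  hex 21: (0, 7, -7)
  hex 22: (0, 6, -6)
  hex 23: (0, 5, -5)
Sorted: 24 hexes.

Answer: 0 4 -4
0 5 -5
0 6 -6
0 7 -7
0 8 -8
1 3 -4
1 8 -9
2 2 -4
2 8 -10
3 1 -4
3 8 -11
4 0 -4
4 8 -12
5 0 -5
5 7 -12
6 0 -6
6 6 -12
7 0 -7
7 5 -12
8 0 -8
8 1 -9
8 2 -10
8 3 -11
8 4 -12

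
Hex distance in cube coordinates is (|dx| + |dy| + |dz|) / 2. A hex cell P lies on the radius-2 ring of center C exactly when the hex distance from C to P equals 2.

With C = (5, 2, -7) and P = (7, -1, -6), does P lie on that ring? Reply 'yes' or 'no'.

Answer: no

Derivation:
|px - cx| = |7 - 5| = 2
|py - cy| = |-1 - 2| = 3
|pz - cz| = |-6 - (-7)| = 1
distance = (2+3+1)/2 = 6/2 = 3
radius = 2; distance != radius -> no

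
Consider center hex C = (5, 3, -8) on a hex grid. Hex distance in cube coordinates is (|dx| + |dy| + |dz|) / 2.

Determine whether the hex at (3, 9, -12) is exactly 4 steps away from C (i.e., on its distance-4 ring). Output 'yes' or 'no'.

|px - cx| = |3 - 5| = 2
|py - cy| = |9 - 3| = 6
|pz - cz| = |-12 - (-8)| = 4
distance = (2+6+4)/2 = 12/2 = 6
radius = 4; distance != radius -> no

Answer: no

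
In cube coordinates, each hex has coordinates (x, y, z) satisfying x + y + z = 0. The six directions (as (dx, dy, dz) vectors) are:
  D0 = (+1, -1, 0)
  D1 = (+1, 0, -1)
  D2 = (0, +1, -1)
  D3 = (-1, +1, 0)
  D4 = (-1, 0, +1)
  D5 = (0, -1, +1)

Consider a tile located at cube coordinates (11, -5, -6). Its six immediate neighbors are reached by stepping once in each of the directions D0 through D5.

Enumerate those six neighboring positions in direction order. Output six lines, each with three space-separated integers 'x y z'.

Answer: 12 -6 -6
12 -5 -7
11 -4 -7
10 -4 -6
10 -5 -5
11 -6 -5

Derivation:
Center: (11, -5, -6). Add each direction:
  D0: (11, -5, -6) + (1, -1, 0) = (12, -6, -6)
  D1: (11, -5, -6) + (1, 0, -1) = (12, -5, -7)
  D2: (11, -5, -6) + (0, 1, -1) = (11, -4, -7)
  D3: (11, -5, -6) + (-1, 1, 0) = (10, -4, -6)
  D4: (11, -5, -6) + (-1, 0, 1) = (10, -5, -5)
  D5: (11, -5, -6) + (0, -1, 1) = (11, -6, -5)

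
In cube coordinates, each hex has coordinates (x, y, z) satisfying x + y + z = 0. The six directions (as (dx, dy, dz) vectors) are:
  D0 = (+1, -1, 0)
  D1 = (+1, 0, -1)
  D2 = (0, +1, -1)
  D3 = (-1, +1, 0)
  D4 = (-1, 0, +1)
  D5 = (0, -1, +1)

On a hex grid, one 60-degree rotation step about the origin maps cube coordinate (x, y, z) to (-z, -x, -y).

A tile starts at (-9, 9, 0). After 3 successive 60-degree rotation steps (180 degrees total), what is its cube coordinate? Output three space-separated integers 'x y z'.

Answer: 9 -9 0

Derivation:
Start: (-9, 9, 0)
Step 1: (-9, 9, 0) -> (-(0), -(-9), -(9)) = (0, 9, -9)
Step 2: (0, 9, -9) -> (-(-9), -(0), -(9)) = (9, 0, -9)
Step 3: (9, 0, -9) -> (-(-9), -(9), -(0)) = (9, -9, 0)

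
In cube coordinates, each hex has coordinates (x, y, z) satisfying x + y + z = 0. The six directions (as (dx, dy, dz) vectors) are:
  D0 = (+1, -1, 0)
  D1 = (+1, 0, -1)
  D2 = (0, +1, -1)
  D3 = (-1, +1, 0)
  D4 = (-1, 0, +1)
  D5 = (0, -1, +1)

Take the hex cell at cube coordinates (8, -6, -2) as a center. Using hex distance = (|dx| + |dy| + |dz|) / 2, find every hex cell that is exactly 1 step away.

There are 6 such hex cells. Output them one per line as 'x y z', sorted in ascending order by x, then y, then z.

Answer: 7 -6 -1
7 -5 -2
8 -7 -1
8 -5 -3
9 -7 -2
9 -6 -3

Derivation:
Walk ring at distance 1 from (8, -6, -2):
Start at center + D4*1 = (7, -6, -1)
  hex 0: (7, -6, -1)
  hex 1: (8, -7, -1)
  hex 2: (9, -7, -2)
  hex 3: (9, -6, -3)
  hex 4: (8, -5, -3)
  hex 5: (7, -5, -2)
Sorted: 6 hexes.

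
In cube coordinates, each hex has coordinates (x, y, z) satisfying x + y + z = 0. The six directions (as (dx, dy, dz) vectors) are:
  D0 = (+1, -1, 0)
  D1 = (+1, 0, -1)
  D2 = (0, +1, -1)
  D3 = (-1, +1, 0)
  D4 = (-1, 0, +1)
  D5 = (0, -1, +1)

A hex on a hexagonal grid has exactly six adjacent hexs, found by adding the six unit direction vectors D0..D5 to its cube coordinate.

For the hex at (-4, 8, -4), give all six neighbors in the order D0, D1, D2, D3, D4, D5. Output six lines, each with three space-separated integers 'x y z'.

Answer: -3 7 -4
-3 8 -5
-4 9 -5
-5 9 -4
-5 8 -3
-4 7 -3

Derivation:
Center: (-4, 8, -4). Add each direction:
  D0: (-4, 8, -4) + (1, -1, 0) = (-3, 7, -4)
  D1: (-4, 8, -4) + (1, 0, -1) = (-3, 8, -5)
  D2: (-4, 8, -4) + (0, 1, -1) = (-4, 9, -5)
  D3: (-4, 8, -4) + (-1, 1, 0) = (-5, 9, -4)
  D4: (-4, 8, -4) + (-1, 0, 1) = (-5, 8, -3)
  D5: (-4, 8, -4) + (0, -1, 1) = (-4, 7, -3)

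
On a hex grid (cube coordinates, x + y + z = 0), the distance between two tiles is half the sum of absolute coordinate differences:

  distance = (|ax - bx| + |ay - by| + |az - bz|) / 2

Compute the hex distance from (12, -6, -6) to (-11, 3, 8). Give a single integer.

Answer: 23

Derivation:
|ax - bx| = |12 - (-11)| = 23
|ay - by| = |-6 - 3| = 9
|az - bz| = |-6 - 8| = 14
distance = (23 + 9 + 14) / 2 = 46 / 2 = 23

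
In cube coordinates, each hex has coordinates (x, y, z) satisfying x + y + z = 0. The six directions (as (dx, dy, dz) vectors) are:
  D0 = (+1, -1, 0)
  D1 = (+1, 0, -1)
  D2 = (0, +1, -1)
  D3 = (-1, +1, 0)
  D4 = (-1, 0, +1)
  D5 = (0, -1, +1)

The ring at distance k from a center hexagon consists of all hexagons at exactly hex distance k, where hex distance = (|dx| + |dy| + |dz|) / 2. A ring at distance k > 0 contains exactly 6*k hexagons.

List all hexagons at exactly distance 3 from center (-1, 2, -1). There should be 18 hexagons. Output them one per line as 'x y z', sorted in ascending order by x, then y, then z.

Answer: -4 2 2
-4 3 1
-4 4 0
-4 5 -1
-3 1 2
-3 5 -2
-2 0 2
-2 5 -3
-1 -1 2
-1 5 -4
0 -1 1
0 4 -4
1 -1 0
1 3 -4
2 -1 -1
2 0 -2
2 1 -3
2 2 -4

Derivation:
Walk ring at distance 3 from (-1, 2, -1):
Start at center + D4*3 = (-4, 2, 2)
  hex 0: (-4, 2, 2)
  hex 1: (-3, 1, 2)
  hex 2: (-2, 0, 2)
  hex 3: (-1, -1, 2)
  hex 4: (0, -1, 1)
  hex 5: (1, -1, 0)
  hex 6: (2, -1, -1)
  hex 7: (2, 0, -2)
  hex 8: (2, 1, -3)
  hex 9: (2, 2, -4)
  hex 10: (1, 3, -4)
  hex 11: (0, 4, -4)
  hex 12: (-1, 5, -4)
  hex 13: (-2, 5, -3)
  hex 14: (-3, 5, -2)
  hex 15: (-4, 5, -1)
  hex 16: (-4, 4, 0)
  hex 17: (-4, 3, 1)
Sorted: 18 hexes.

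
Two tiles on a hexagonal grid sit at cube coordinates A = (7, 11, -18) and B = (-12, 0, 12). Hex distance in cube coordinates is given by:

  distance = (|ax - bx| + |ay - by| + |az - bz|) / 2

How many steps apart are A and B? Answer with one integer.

Answer: 30

Derivation:
|ax - bx| = |7 - (-12)| = 19
|ay - by| = |11 - 0| = 11
|az - bz| = |-18 - 12| = 30
distance = (19 + 11 + 30) / 2 = 60 / 2 = 30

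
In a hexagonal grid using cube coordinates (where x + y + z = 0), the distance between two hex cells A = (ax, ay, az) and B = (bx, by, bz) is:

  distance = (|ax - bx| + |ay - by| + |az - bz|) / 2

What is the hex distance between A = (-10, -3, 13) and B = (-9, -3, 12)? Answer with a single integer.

|ax - bx| = |-10 - (-9)| = 1
|ay - by| = |-3 - (-3)| = 0
|az - bz| = |13 - 12| = 1
distance = (1 + 0 + 1) / 2 = 2 / 2 = 1

Answer: 1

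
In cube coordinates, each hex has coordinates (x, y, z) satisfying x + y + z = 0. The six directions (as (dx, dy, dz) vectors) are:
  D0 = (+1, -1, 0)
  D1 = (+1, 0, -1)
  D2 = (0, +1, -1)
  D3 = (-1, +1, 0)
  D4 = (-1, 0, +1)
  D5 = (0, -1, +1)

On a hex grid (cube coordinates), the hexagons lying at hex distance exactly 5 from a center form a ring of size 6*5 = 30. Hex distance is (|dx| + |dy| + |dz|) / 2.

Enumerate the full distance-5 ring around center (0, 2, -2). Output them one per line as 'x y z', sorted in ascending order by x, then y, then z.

Walk ring at distance 5 from (0, 2, -2):
Start at center + D4*5 = (-5, 2, 3)
  hex 0: (-5, 2, 3)
  hex 1: (-4, 1, 3)
  hex 2: (-3, 0, 3)
  hex 3: (-2, -1, 3)
  hex 4: (-1, -2, 3)
  hex 5: (0, -3, 3)
  hex 6: (1, -3, 2)
  hex 7: (2, -3, 1)
  hex 8: (3, -3, 0)
  hex 9: (4, -3, -1)
  hex 10: (5, -3, -2)
  hex 11: (5, -2, -3)
  hex 12: (5, -1, -4)
  hex 13: (5, 0, -5)
  hex 14: (5, 1, -6)
  hex 15: (5, 2, -7)
  hex 16: (4, 3, -7)
  hex 17: (3, 4, -7)
  hex 18: (2, 5, -7)
  hex 19: (1, 6, -7)
  hex 20: (0, 7, -7)
  hex 21: (-1, 7, -6)
  hex 22: (-2, 7, -5)
  hex 23: (-3, 7, -4)
  hex 24: (-4, 7, -3)
  hex 25: (-5, 7, -2)
  hex 26: (-5, 6, -1)
  hex 27: (-5, 5, 0)
  hex 28: (-5, 4, 1)
  hex 29: (-5, 3, 2)
Sorted: 30 hexes.

Answer: -5 2 3
-5 3 2
-5 4 1
-5 5 0
-5 6 -1
-5 7 -2
-4 1 3
-4 7 -3
-3 0 3
-3 7 -4
-2 -1 3
-2 7 -5
-1 -2 3
-1 7 -6
0 -3 3
0 7 -7
1 -3 2
1 6 -7
2 -3 1
2 5 -7
3 -3 0
3 4 -7
4 -3 -1
4 3 -7
5 -3 -2
5 -2 -3
5 -1 -4
5 0 -5
5 1 -6
5 2 -7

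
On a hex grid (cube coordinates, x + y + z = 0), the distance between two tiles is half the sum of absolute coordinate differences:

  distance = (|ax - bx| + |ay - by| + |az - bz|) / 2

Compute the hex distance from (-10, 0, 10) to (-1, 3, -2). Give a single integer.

Answer: 12

Derivation:
|ax - bx| = |-10 - (-1)| = 9
|ay - by| = |0 - 3| = 3
|az - bz| = |10 - (-2)| = 12
distance = (9 + 3 + 12) / 2 = 24 / 2 = 12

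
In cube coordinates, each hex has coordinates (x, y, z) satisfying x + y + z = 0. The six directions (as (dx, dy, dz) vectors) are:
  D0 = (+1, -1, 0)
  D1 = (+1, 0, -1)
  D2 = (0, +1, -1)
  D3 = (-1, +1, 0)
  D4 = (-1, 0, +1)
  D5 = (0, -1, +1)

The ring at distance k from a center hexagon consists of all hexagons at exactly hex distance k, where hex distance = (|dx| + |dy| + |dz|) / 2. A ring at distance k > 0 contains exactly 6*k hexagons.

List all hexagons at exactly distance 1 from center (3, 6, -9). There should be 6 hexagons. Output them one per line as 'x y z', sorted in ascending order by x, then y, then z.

Answer: 2 6 -8
2 7 -9
3 5 -8
3 7 -10
4 5 -9
4 6 -10

Derivation:
Walk ring at distance 1 from (3, 6, -9):
Start at center + D4*1 = (2, 6, -8)
  hex 0: (2, 6, -8)
  hex 1: (3, 5, -8)
  hex 2: (4, 5, -9)
  hex 3: (4, 6, -10)
  hex 4: (3, 7, -10)
  hex 5: (2, 7, -9)
Sorted: 6 hexes.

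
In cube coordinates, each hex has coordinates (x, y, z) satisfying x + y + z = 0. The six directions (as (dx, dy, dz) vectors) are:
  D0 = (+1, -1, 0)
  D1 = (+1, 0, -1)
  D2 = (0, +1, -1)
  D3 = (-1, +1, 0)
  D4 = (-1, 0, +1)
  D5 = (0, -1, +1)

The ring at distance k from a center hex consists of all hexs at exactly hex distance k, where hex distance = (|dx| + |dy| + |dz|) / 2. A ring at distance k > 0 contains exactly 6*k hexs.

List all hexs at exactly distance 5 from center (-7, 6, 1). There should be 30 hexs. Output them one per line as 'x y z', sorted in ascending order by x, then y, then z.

Walk ring at distance 5 from (-7, 6, 1):
Start at center + D4*5 = (-12, 6, 6)
  hex 0: (-12, 6, 6)
  hex 1: (-11, 5, 6)
  hex 2: (-10, 4, 6)
  hex 3: (-9, 3, 6)
  hex 4: (-8, 2, 6)
  hex 5: (-7, 1, 6)
  hex 6: (-6, 1, 5)
  hex 7: (-5, 1, 4)
  hex 8: (-4, 1, 3)
  hex 9: (-3, 1, 2)
  hex 10: (-2, 1, 1)
  hex 11: (-2, 2, 0)
  hex 12: (-2, 3, -1)
  hex 13: (-2, 4, -2)
  hex 14: (-2, 5, -3)
  hex 15: (-2, 6, -4)
  hex 16: (-3, 7, -4)
  hex 17: (-4, 8, -4)
  hex 18: (-5, 9, -4)
  hex 19: (-6, 10, -4)
  hex 20: (-7, 11, -4)
  hex 21: (-8, 11, -3)
  hex 22: (-9, 11, -2)
  hex 23: (-10, 11, -1)
  hex 24: (-11, 11, 0)
  hex 25: (-12, 11, 1)
  hex 26: (-12, 10, 2)
  hex 27: (-12, 9, 3)
  hex 28: (-12, 8, 4)
  hex 29: (-12, 7, 5)
Sorted: 30 hexes.

Answer: -12 6 6
-12 7 5
-12 8 4
-12 9 3
-12 10 2
-12 11 1
-11 5 6
-11 11 0
-10 4 6
-10 11 -1
-9 3 6
-9 11 -2
-8 2 6
-8 11 -3
-7 1 6
-7 11 -4
-6 1 5
-6 10 -4
-5 1 4
-5 9 -4
-4 1 3
-4 8 -4
-3 1 2
-3 7 -4
-2 1 1
-2 2 0
-2 3 -1
-2 4 -2
-2 5 -3
-2 6 -4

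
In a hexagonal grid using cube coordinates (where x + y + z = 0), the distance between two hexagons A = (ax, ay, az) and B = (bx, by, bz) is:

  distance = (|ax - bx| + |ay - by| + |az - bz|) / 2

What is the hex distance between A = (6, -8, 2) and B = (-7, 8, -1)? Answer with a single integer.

|ax - bx| = |6 - (-7)| = 13
|ay - by| = |-8 - 8| = 16
|az - bz| = |2 - (-1)| = 3
distance = (13 + 16 + 3) / 2 = 32 / 2 = 16

Answer: 16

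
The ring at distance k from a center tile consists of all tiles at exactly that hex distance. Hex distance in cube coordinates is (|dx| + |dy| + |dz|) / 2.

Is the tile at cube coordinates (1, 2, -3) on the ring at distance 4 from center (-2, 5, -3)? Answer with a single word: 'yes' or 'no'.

Answer: no

Derivation:
|px - cx| = |1 - (-2)| = 3
|py - cy| = |2 - 5| = 3
|pz - cz| = |-3 - (-3)| = 0
distance = (3+3+0)/2 = 6/2 = 3
radius = 4; distance != radius -> no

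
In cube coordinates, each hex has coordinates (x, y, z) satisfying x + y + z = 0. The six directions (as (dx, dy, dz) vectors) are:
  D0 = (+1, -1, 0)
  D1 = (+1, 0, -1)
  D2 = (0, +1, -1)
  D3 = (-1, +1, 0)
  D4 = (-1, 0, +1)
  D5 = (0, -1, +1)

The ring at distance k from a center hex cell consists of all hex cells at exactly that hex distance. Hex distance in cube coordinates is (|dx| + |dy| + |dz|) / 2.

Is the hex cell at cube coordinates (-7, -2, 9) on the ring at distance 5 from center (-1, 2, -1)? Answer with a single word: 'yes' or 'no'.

|px - cx| = |-7 - (-1)| = 6
|py - cy| = |-2 - 2| = 4
|pz - cz| = |9 - (-1)| = 10
distance = (6+4+10)/2 = 20/2 = 10
radius = 5; distance != radius -> no

Answer: no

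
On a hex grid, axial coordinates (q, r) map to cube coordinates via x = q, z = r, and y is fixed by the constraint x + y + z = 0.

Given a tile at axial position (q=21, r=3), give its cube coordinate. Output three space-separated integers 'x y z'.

Answer: 21 -24 3

Derivation:
x = q = 21
z = r = 3
y = -x - z = -(21) - (3) = -24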